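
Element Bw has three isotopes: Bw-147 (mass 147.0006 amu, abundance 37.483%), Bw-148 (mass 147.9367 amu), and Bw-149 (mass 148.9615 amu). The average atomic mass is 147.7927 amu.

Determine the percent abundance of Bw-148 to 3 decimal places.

Let x and y be the fractions of Bw-148 and Bw-149. Then x + y = 1 − 0.37483 = 0.62517 and 147.9367x + 148.9615y = 147.7927 − 0.37483×147.0006 = 92.692465102.
Substituting: 147.9367x + 148.9615(0.62517 − x) = 92.692465102
(147.9367 − 148.9615)x = -0.433795853  ⇒  x = 0.42330, y = 0.20187
Bw-148: 42.330%, Bw-149: 20.187%.

42.330%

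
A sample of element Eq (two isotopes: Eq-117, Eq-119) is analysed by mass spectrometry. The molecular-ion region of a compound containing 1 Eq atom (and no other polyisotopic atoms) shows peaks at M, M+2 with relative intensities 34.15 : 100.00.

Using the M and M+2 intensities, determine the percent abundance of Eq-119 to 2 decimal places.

74.54%

Write p for the Eq-117 fraction. I(M+2)/I(M) = [C(1,1)·p^0·(1−p)] / p^1 = 1·(1−p)/p = 100.00/34.15 = 2.9283
(1−p)/p = 2.9283/1 = 2.9283  ⇒  p = 1/(1 + 2.9283) = 0.2546
Eq-117: 25.46%, Eq-119: 74.54%.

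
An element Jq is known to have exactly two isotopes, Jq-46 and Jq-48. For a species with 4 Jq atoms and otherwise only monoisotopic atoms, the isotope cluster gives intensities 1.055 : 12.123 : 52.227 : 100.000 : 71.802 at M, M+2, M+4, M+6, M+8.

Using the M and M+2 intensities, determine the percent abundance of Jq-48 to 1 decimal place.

74.2%

Let p = fractional abundance of Jq-46. I(M+2)/I(M) = [C(4,1)·p^3·(1−p)] / p^4 = 4·(1−p)/p = 12.123/1.055 = 11.4910
(1−p)/p = 11.4910/4 = 2.8727  ⇒  p = 1/(1 + 2.8727) = 0.2582
Jq-46: 25.8%, Jq-48: 74.2%.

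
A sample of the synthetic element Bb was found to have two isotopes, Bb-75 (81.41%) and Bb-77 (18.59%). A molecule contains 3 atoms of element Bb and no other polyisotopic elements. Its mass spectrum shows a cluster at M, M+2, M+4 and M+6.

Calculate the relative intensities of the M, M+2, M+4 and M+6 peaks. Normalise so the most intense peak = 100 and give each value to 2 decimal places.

100.00 : 68.51 : 15.64 : 1.19

Expanding (0.8141 + 0.1859)^3:
P(M) = 0.8141^3 = 0.539552
P(M+2) = 3 × 0.8141^2 × 0.1859^1 = 0.369621
P(M+4) = 3 × 0.8141^1 × 0.1859^2 = 0.084403
P(M+6) = 0.1859^3 = 0.006424
The M peak is largest (0.539552); scaling to 100 gives 100.00 : 68.51 : 15.64 : 1.19.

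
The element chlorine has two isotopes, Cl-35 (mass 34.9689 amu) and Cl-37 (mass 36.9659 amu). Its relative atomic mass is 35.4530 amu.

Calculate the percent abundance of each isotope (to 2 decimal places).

Let x be the fractional abundance of Cl-35; then Cl-37 has abundance 1 − x.
34.9689·x + 36.9659·(1 − x) = 35.4530
(34.9689 − 36.9659)·x = 35.4530 − 36.9659
x = -1.5129 / -1.9970 = 0.75759 → 75.76% Cl-35, 24.24% Cl-37.

Cl-35: 75.76%, Cl-37: 24.24%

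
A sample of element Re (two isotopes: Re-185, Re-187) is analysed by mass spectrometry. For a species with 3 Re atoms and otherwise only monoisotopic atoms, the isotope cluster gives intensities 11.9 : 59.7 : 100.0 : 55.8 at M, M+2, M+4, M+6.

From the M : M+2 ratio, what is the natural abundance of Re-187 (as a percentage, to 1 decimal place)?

62.6%

If p is the fraction of Re that is Re-185, then I(M+2)/I(M) = [C(3,1)·p^2·(1−p)] / p^3 = 3·(1−p)/p = 59.7/11.9 = 5.0168
(1−p)/p = 5.0168/3 = 1.6723  ⇒  p = 1/(1 + 1.6723) = 0.3742
Re-185: 37.4%, Re-187: 62.6%.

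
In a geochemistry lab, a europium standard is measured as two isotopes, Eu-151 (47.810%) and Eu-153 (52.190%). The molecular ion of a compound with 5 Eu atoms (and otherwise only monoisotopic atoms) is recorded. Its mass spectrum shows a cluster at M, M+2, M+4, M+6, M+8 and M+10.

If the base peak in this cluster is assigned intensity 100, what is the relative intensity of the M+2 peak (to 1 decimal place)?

42.0

Binomial terms of (0.47810 + 0.52190)^5: M 0.0250, M+2 0.1363, M+4 0.2977, M+6 0.3249, M+8 0.1774, M+10 0.0387 → M+6 is the base peak.
P(M+6) = C(5,3) × 0.47810^2 × 0.52190^3 = 10 × 0.22857961 × 0.14215492 = 0.324937 (base)
P(M+2) = C(5,1) × 0.47810^4 × 0.52190^1 = 5 × 0.05224864 × 0.5219 = 0.136343
Relative intensity = 0.136343 / 0.324937 × 100 = 42.0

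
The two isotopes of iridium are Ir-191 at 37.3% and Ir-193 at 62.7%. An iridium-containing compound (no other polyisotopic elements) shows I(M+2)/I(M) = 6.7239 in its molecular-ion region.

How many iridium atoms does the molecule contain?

With n Ir atoms, P(M+2)/P(M) = C(n,1)·p^(n−1)q / p^n = n·q/p = n · 0.627/0.373.
n = 6.7239 × 0.373/0.627 = 4.00 ≈ 4

4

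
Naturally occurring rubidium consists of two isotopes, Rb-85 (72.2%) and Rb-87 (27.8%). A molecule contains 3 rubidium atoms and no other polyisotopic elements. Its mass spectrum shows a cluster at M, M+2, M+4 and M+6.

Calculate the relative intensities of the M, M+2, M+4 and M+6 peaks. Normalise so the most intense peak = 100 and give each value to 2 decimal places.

86.57 : 100.00 : 38.50 : 4.94

Expanding (0.722 + 0.278)^3:
P(M) = 0.722^3 = 0.376367
P(M+2) = 3 × 0.722^2 × 0.278^1 = 0.434751
P(M+4) = 3 × 0.722^1 × 0.278^2 = 0.167397
P(M+6) = 0.278^3 = 0.021485
The M+2 peak is largest (0.434751); scaling to 100 gives 86.57 : 100.00 : 38.50 : 4.94.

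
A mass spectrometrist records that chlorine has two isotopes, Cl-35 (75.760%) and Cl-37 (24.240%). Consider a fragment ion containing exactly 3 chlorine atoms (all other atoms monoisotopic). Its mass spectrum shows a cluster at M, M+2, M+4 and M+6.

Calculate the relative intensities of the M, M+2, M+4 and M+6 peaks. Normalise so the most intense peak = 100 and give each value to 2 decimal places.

Expanding (0.75760 + 0.24240)^3:
P(M) = 0.75760^3 = 0.434830
P(M+2) = 3 × 0.75760^2 × 0.24240^1 = 0.417382
P(M+4) = 3 × 0.75760^1 × 0.24240^2 = 0.133545
P(M+6) = 0.24240^3 = 0.014243
The M peak is largest (0.434830); scaling to 100 gives 100.00 : 95.99 : 30.71 : 3.28.

100.00 : 95.99 : 30.71 : 3.28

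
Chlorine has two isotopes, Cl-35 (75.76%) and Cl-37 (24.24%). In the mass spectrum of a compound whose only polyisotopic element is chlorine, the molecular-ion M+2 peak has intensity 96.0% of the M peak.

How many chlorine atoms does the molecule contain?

3

For n independent Cl atoms, I(M+2)/I(M) = n · (abundance Cl-37) / (abundance Cl-35) = n · 0.2424/0.7576.
n = 0.960 × 0.7576/0.2424 = 3.00 ≈ 3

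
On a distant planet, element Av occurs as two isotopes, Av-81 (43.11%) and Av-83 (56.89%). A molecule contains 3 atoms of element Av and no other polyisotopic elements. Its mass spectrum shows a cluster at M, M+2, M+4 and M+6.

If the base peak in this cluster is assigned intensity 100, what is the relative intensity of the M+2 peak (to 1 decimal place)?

Term probabilities: M 0.0801, M+2 0.3172, M+4 0.4186, M+6 0.1841. Base peak = M+4.
P(M+4) = C(3,2) × 0.4311^1 × 0.5689^2 = 3 × 0.4311 × 0.32364721 = 0.418573 (base)
P(M+2) = C(3,1) × 0.4311^2 × 0.5689^1 = 3 × 0.18584721 × 0.5689 = 0.317185
Relative intensity = 0.317185 / 0.418573 × 100 = 75.8

75.8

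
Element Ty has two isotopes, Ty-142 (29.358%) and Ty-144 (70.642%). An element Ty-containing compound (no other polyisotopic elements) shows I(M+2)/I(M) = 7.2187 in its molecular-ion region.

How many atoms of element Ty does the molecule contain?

3

With n Ty atoms, P(M+2)/P(M) = C(n,1)·p^(n−1)q / p^n = n·q/p = n · 0.70642/0.29358.
n = 7.2187 × 0.29358/0.70642 = 3.00 ≈ 3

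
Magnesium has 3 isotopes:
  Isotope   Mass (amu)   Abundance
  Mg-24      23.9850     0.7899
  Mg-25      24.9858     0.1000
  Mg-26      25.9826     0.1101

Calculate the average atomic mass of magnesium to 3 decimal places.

The abundance-weighted mean is 0.7899 × 23.9850 + 0.1000 × 24.9858 + 0.1101 × 25.9826
= 18.94575 + 2.49858 + 2.86068 = 24.30501 amu

24.305 amu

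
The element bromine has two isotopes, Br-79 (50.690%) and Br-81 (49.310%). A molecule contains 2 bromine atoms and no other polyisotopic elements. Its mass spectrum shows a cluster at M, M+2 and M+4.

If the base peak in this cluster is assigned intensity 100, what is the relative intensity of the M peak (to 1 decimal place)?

51.4

Binomial terms of (0.50690 + 0.49310)^2: M 0.2569, M+2 0.4999, M+4 0.2431 → M+2 is the base peak.
P(M+2) = C(2,1) × 0.50690^1 × 0.49310^1 = 2 × 0.5069 × 0.4931 = 0.499905 (base)
P(M) = C(2,0) × 0.50690^2 × 0.49310^0 = 1 × 0.25694761 × 1.0000 = 0.256948
Relative intensity = 0.256948 / 0.499905 × 100 = 51.4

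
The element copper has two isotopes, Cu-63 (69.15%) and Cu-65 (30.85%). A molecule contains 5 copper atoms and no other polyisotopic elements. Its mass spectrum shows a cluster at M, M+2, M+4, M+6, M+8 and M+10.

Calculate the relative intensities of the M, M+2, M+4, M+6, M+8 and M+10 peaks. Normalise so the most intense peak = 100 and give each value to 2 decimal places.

44.83 : 100.00 : 89.23 : 39.81 : 8.88 : 0.79

The 5 Cu atoms are independent, so intensities follow the terms of (0.6915 + 0.3085)^5.
P(M) = 0.6915^5 = 0.158111
P(M+2) = 5 × 0.6915^4 × 0.3085^1 = 0.352691
P(M+4) = 10 × 0.6915^3 × 0.3085^2 = 0.314693
P(M+6) = 10 × 0.6915^2 × 0.3085^3 = 0.140394
P(M+8) = 5 × 0.6915^1 × 0.3085^4 = 0.031317
P(M+10) = 0.3085^5 = 0.002794
The M+2 peak is largest (0.352691); scaling to 100 gives 44.83 : 100.00 : 89.23 : 39.81 : 8.88 : 0.79.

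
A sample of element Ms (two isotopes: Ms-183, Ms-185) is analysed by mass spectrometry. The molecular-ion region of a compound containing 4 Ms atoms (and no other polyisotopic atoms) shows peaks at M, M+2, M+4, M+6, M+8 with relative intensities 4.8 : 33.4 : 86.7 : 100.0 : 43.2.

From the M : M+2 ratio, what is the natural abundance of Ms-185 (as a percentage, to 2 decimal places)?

63.50%

Write p for the Ms-183 fraction. I(M+2)/I(M) = [C(4,1)·p^3·(1−p)] / p^4 = 4·(1−p)/p = 33.4/4.8 = 6.9583
(1−p)/p = 6.9583/4 = 1.7396  ⇒  p = 1/(1 + 1.7396) = 0.3650
Ms-183: 36.50%, Ms-185: 63.50%.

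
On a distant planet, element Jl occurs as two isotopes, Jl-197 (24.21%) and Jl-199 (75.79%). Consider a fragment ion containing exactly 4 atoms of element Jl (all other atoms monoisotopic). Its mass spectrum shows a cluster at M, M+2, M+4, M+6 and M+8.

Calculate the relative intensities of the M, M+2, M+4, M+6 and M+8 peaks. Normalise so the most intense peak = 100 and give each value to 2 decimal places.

The 4 Jl atoms are independent, so intensities follow the terms of (0.2421 + 0.7579)^4.
P(M) = 0.2421^4 = 0.003435
P(M+2) = 4 × 0.2421^3 × 0.7579^1 = 0.043019
P(M+4) = 6 × 0.2421^2 × 0.7579^2 = 0.202006
P(M+6) = 4 × 0.2421^1 × 0.7579^3 = 0.421590
P(M+8) = 0.7579^4 = 0.329950
The M+6 peak is largest (0.421590); scaling to 100 gives 0.81 : 10.20 : 47.92 : 100.00 : 78.26.

0.81 : 10.20 : 47.92 : 100.00 : 78.26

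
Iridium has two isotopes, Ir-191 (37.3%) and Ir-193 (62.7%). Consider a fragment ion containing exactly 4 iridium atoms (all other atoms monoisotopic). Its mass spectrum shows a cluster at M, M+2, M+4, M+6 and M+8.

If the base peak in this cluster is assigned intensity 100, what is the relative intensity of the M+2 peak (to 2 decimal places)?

35.39

(0.373 + 0.627)^4 gives M 0.0194, M+2 0.1302, M+4 0.3282, M+6 0.3678, M+8 0.1546; the largest is M+6.
P(M+6) = C(4,3) × 0.373^1 × 0.627^3 = 4 × 0.3730 × 0.24649188 = 0.367766 (base)
P(M+2) = C(4,1) × 0.373^3 × 0.627^1 = 4 × 0.05189512 × 0.6270 = 0.130153
Relative intensity = 0.130153 / 0.367766 × 100 = 35.39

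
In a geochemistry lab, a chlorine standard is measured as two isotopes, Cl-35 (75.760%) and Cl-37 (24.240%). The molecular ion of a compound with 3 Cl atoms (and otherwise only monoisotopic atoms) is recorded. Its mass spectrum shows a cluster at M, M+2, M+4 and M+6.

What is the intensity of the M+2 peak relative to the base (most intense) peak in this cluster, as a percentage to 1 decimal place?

96.0%

Term probabilities: M 0.4348, M+2 0.4174, M+4 0.1335, M+6 0.0142. Base peak = M.
P(M) = C(3,0) × 0.75760^3 × 0.24240^0 = 1 × 0.4348304 × 1.0000 = 0.434830 (base)
P(M+2) = C(3,1) × 0.75760^2 × 0.24240^1 = 3 × 0.57395776 × 0.2424 = 0.417382
Relative intensity = 0.417382 / 0.434830 × 100 = 96.0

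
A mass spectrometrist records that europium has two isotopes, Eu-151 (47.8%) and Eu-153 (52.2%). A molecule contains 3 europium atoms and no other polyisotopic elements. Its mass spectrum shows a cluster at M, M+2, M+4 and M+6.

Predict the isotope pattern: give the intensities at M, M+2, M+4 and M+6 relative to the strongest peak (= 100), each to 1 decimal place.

28.0 : 91.6 : 100.0 : 36.4

Expanding (0.478 + 0.522)^3:
P(M) = 0.478^3 = 0.109215
P(M+2) = 3 × 0.478^2 × 0.522^1 = 0.357806
P(M+4) = 3 × 0.478^1 × 0.522^2 = 0.390742
P(M+6) = 0.522^3 = 0.142237
The M+4 peak is largest (0.390742); scaling to 100 gives 28.0 : 91.6 : 100.0 : 36.4.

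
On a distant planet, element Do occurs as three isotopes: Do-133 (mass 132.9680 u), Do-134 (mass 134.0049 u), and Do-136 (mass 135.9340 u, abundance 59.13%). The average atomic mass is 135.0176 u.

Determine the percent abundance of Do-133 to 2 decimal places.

12.34%

Let x and y be the fractions of Do-133 and Do-134. Then x + y = 1 − 0.5913 = 0.4087 and 132.9680x + 134.0049y = 135.0176 − 0.5913×135.9340 = 54.6398258.
Substituting: 132.9680x + 134.0049(0.4087 − x) = 54.6398258
(132.9680 − 134.0049)x = -0.12797683  ⇒  x = 0.12342, y = 0.28528
Do-133: 12.34%, Do-134: 28.53%.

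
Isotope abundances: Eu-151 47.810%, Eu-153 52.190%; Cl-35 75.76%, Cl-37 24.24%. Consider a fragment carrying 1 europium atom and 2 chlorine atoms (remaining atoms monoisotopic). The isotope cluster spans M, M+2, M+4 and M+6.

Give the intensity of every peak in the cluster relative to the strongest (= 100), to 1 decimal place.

57.8 : 100.0 : 46.3 : 6.5

Europium pattern (n=1): 0.4781 : 0.5219
Chlorine pattern (n=2): 0.57395776 : 0.36728448 : 0.05875776
Convolve the two distributions (both contribute in 2-u steps):
  M: 0.4781×0.57395776 = 0.274409
  M+2: 0.4781×0.36728448 + 0.5219×0.57395776 = 0.475147
  M+4: 0.4781×0.05875776 + 0.5219×0.36728448 = 0.219778
  M+6: 0.5219×0.05875776 = 0.030666
Scale to base peak (0.475147) = 100: 57.8 : 100.0 : 46.3 : 6.5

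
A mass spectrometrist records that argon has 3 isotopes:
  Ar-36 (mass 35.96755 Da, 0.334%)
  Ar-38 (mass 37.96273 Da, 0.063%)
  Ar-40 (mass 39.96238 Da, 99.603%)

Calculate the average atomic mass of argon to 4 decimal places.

Weight each isotope mass by its fractional abundance: 0.00334 × 35.96755 + 0.00063 × 37.96273 + 0.99603 × 39.96238
= 0.120132 + 0.023917 + 39.803729 = 39.947778 Da

39.9478 Da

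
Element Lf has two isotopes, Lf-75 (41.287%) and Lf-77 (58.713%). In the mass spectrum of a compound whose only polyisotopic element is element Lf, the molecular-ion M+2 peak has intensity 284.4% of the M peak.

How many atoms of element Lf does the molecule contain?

The M+2/M ratio from n Lf atoms is n · q/p = n · 0.58713/0.41287.
n = 2.844 × 0.41287/0.58713 = 2.00 ≈ 2

2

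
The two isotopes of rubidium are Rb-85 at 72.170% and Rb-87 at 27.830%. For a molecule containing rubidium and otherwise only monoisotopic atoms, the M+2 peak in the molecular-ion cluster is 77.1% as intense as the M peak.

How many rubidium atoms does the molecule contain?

2

For n independent Rb atoms, I(M+2)/I(M) = n · (abundance Rb-87) / (abundance Rb-85) = n · 0.27830/0.72170.
n = 0.771 × 0.72170/0.27830 = 2.00 ≈ 2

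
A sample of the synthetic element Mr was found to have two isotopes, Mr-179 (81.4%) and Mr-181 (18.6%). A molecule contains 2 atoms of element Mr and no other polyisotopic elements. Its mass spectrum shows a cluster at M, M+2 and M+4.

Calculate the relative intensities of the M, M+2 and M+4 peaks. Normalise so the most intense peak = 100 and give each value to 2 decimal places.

Expanding (0.814 + 0.186)^2:
P(M) = 0.814^2 = 0.662596
P(M+2) = 2 × 0.814^1 × 0.186^1 = 0.302808
P(M+4) = 0.186^2 = 0.034596
The M peak is largest (0.662596); scaling to 100 gives 100.00 : 45.70 : 5.22.

100.00 : 45.70 : 5.22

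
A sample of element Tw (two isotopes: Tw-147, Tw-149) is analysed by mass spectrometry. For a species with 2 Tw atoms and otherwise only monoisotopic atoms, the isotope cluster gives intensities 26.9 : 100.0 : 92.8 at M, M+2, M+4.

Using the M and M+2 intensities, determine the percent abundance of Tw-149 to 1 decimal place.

Write p for the Tw-147 fraction. I(M+2)/I(M) = [C(2,1)·p^1·(1−p)] / p^2 = 2·(1−p)/p = 100.0/26.9 = 3.7175
(1−p)/p = 3.7175/2 = 1.8587  ⇒  p = 1/(1 + 1.8587) = 0.3498
Tw-147: 35.0%, Tw-149: 65.0%.

65.0%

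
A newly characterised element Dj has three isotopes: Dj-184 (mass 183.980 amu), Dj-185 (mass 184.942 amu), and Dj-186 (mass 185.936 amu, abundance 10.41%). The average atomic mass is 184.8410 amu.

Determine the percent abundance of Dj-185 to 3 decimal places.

68.335%

Let x and y be the fractions of Dj-184 and Dj-185. Then x + y = 1 − 0.1041 = 0.8959 and 183.980x + 184.942y = 184.8410 − 0.1041×185.936 = 165.4850624.
Substituting: 183.980x + 184.942(0.8959 − x) = 165.4850624
(183.980 − 184.942)x = -0.2044754  ⇒  x = 0.21255, y = 0.68335
Dj-184: 21.255%, Dj-185: 68.335%.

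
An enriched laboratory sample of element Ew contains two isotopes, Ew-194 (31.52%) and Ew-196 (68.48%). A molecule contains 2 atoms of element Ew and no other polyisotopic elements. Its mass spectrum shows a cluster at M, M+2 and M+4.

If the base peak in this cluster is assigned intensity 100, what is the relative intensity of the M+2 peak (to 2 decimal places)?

92.06

Binomial terms of (0.3152 + 0.6848)^2: M 0.0994, M+2 0.4317, M+4 0.4690 → M+4 is the base peak.
P(M+4) = C(2,2) × 0.3152^0 × 0.6848^2 = 1 × 1.0000 × 0.46895104 = 0.468951 (base)
P(M+2) = C(2,1) × 0.3152^1 × 0.6848^1 = 2 × 0.3152 × 0.6848 = 0.431698
Relative intensity = 0.431698 / 0.468951 × 100 = 92.06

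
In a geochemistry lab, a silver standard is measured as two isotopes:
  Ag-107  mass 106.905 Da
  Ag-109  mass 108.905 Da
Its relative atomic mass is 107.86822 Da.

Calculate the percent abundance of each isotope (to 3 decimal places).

Ag-107: 51.839%, Ag-109: 48.161%

Writing the weighted mean with unknown fraction x of Ag-107:
106.905·x + 108.905·(1 − x) = 107.86822
(106.905 − 108.905)·x = 107.86822 − 108.905
x = -1.03678 / -2.000 = 0.51839 → 51.839% Ag-107, 48.161% Ag-109.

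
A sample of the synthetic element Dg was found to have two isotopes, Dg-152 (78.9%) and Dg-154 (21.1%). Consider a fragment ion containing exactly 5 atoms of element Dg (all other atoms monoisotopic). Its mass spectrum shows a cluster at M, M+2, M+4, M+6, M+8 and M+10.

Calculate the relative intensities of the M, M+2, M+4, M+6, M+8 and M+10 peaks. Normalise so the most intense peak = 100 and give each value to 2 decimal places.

74.79 : 100.00 : 53.49 : 14.30 : 1.91 : 0.10

The 5 Dg atoms are independent, so intensities follow the terms of (0.789 + 0.211)^5.
P(M) = 0.789^5 = 0.305763
P(M+2) = 5 × 0.789^4 × 0.211^1 = 0.408847
P(M+4) = 10 × 0.789^3 × 0.211^2 = 0.218673
P(M+6) = 10 × 0.789^2 × 0.211^3 = 0.058479
P(M+8) = 5 × 0.789^1 × 0.211^4 = 0.007819
P(M+10) = 0.211^5 = 0.000418
The M+2 peak is largest (0.408847); scaling to 100 gives 74.79 : 100.00 : 53.49 : 14.30 : 1.91 : 0.10.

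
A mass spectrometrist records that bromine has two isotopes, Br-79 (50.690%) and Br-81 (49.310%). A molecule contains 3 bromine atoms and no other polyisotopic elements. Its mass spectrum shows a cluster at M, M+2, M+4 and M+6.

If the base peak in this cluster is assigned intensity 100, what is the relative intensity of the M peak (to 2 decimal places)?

(0.50690 + 0.49310)^3 gives M 0.1302, M+2 0.3801, M+4 0.3698, M+6 0.1199; the largest is M+2.
P(M+2) = C(3,1) × 0.50690^2 × 0.49310^1 = 3 × 0.25694761 × 0.4931 = 0.380103 (base)
P(M) = C(3,0) × 0.50690^3 × 0.49310^0 = 1 × 0.13024674 × 1.0000 = 0.130247
Relative intensity = 0.130247 / 0.380103 × 100 = 34.27

34.27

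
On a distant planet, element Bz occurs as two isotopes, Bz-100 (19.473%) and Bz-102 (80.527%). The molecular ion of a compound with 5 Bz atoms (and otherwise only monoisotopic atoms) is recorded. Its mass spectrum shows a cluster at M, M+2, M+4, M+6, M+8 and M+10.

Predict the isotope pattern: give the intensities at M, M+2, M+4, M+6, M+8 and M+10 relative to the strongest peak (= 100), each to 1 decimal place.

0.1 : 1.4 : 11.7 : 48.4 : 100.0 : 82.7

The 5 Bz atoms are independent, so intensities follow the terms of (0.19473 + 0.80527)^5.
P(M) = 0.19473^5 = 0.000280
P(M+2) = 5 × 0.19473^4 × 0.80527^1 = 0.005790
P(M+4) = 10 × 0.19473^3 × 0.80527^2 = 0.047883
P(M+6) = 10 × 0.19473^2 × 0.80527^3 = 0.198011
P(M+8) = 5 × 0.19473^1 × 0.80527^4 = 0.409420
P(M+10) = 0.80527^5 = 0.338616
The M+8 peak is largest (0.409420); scaling to 100 gives 0.1 : 1.4 : 11.7 : 48.4 : 100.0 : 82.7.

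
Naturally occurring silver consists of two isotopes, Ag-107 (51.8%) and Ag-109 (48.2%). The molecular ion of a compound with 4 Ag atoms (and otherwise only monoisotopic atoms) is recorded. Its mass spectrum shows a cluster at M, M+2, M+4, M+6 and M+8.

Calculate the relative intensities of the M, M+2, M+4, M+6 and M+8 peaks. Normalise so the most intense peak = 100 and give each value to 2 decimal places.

Expanding (0.518 + 0.482)^4:
P(M) = 0.518^4 = 0.071998
P(M+2) = 4 × 0.518^3 × 0.482^1 = 0.267976
P(M+4) = 6 × 0.518^2 × 0.482^2 = 0.374029
P(M+6) = 4 × 0.518^1 × 0.482^3 = 0.232023
P(M+8) = 0.482^4 = 0.053974
The M+4 peak is largest (0.374029); scaling to 100 gives 19.25 : 71.65 : 100.00 : 62.03 : 14.43.

19.25 : 71.65 : 100.00 : 62.03 : 14.43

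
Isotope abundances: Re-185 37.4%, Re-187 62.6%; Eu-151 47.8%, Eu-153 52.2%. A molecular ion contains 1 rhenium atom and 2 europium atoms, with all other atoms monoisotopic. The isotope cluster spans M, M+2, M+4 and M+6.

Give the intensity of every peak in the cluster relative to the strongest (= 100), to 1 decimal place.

20.6 : 79.6 : 100.0 : 41.2

Rhenium pattern (n=1): 0.3740 : 0.6260
Europium pattern (n=2): 0.228484 : 0.499032 : 0.272484
Convolve the two distributions (both contribute in 2-u steps):
  M: 0.3740×0.228484 = 0.085453
  M+2: 0.3740×0.499032 + 0.6260×0.228484 = 0.329669
  M+4: 0.3740×0.272484 + 0.6260×0.499032 = 0.414303
  M+6: 0.6260×0.272484 = 0.170575
Scale to base peak (0.414303) = 100: 20.6 : 79.6 : 100.0 : 41.2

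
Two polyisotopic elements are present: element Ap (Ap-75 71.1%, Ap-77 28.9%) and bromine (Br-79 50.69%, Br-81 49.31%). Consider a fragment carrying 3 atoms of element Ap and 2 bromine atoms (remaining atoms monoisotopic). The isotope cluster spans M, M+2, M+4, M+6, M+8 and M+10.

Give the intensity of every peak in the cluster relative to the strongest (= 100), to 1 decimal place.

26.2 : 83.0 : 100.0 : 57.3 : 15.7 : 1.7

Element Ap pattern (n=3): 0.35942543 : 0.43828671 : 0.17815029 : 0.02413757
Bromine pattern (n=2): 0.25694761 : 0.49990478 : 0.24314761
Convolve the two distributions (both contribute in 2-u steps):
  M: 0.35942543×0.25694761 = 0.092354
  M+2: 0.35942543×0.49990478 + 0.43828671×0.25694761 = 0.292295
  M+4: 0.35942543×0.24314761 + 0.43828671×0.49990478 + 0.17815029×0.25694761 = 0.352270
  M+6: 0.43828671×0.24314761 + 0.17815029×0.49990478 + 0.02413757×0.25694761 = 0.201829
  M+8: 0.17815029×0.24314761 + 0.02413757×0.49990478 = 0.055383
  M+10: 0.02413757×0.24314761 = 0.005869
Scale to base peak (0.352270) = 100: 26.2 : 83.0 : 100.0 : 57.3 : 15.7 : 1.7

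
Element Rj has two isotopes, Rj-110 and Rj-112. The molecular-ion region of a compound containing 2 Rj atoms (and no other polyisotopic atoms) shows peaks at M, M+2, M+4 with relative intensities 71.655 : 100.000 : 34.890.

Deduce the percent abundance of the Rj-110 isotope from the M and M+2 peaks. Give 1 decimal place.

58.9%

Let p = fractional abundance of Rj-110. I(M+2)/I(M) = [C(2,1)·p^1·(1−p)] / p^2 = 2·(1−p)/p = 100.000/71.655 = 1.3956
(1−p)/p = 1.3956/2 = 0.6978  ⇒  p = 1/(1 + 0.6978) = 0.5890
Rj-110: 58.9%, Rj-112: 41.1%.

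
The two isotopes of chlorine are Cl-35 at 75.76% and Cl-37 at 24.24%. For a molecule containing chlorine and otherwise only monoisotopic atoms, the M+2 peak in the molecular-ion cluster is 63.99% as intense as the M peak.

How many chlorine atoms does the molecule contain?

2

The M+2/M ratio from n Cl atoms is n · q/p = n · 0.2424/0.7576.
n = 0.6399 × 0.7576/0.2424 = 2.00 ≈ 2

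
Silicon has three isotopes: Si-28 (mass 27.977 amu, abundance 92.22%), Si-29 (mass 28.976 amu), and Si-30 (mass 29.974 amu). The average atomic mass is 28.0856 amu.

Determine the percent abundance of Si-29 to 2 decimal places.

4.69%

Let x and y be the fractions of Si-29 and Si-30. Then x + y = 1 − 0.9222 = 0.0778 and 28.976x + 29.974y = 28.0856 − 0.9222×27.977 = 2.2852106.
Substituting: 28.976x + 29.974(0.0778 − x) = 2.2852106
(28.976 − 29.974)x = -0.0467666  ⇒  x = 0.04686, y = 0.03094
Si-29: 4.69%, Si-30: 3.09%.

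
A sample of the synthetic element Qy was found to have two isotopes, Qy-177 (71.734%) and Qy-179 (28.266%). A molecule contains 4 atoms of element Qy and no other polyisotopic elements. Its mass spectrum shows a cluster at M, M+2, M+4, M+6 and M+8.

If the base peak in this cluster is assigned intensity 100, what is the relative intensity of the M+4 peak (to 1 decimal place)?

59.1

Binomial terms of (0.71734 + 0.28266)^4: M 0.2648, M+2 0.4173, M+4 0.2467, M+6 0.0648, M+8 0.0064 → M+2 is the base peak.
P(M+2) = C(4,1) × 0.71734^3 × 0.28266^1 = 4 × 0.36912643 × 0.28266 = 0.417349 (base)
P(M+4) = C(4,2) × 0.71734^2 × 0.28266^2 = 6 × 0.51457668 × 0.07989668 = 0.246678
Relative intensity = 0.246678 / 0.417349 × 100 = 59.1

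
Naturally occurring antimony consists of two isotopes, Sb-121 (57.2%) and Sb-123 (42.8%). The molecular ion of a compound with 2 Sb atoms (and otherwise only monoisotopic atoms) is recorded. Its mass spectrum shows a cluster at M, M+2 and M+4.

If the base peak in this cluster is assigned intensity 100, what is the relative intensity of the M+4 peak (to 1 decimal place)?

37.4

Binomial terms of (0.572 + 0.428)^2: M 0.3272, M+2 0.4896, M+4 0.1832 → M+2 is the base peak.
P(M+2) = C(2,1) × 0.572^1 × 0.428^1 = 2 × 0.5720 × 0.4280 = 0.489632 (base)
P(M+4) = C(2,2) × 0.572^0 × 0.428^2 = 1 × 1.0000 × 0.183184 = 0.183184
Relative intensity = 0.183184 / 0.489632 × 100 = 37.4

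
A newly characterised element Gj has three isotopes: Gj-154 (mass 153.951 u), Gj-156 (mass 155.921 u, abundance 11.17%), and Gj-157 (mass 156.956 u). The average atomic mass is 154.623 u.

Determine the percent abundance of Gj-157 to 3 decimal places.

15.040%

The remaining 88.83% is split between Gj-154 (fraction x) and Gj-157 (fraction 0.8883 − x).
Substituting: 153.951x + 156.956(0.8883 − x) = 137.2066243
(153.951 − 156.956)x = -2.2173905  ⇒  x = 0.73790, y = 0.15040
Gj-154: 73.790%, Gj-157: 15.040%.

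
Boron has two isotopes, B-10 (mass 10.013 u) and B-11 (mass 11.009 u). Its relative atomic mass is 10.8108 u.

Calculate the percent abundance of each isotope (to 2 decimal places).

B-10: 19.90%, B-11: 80.10%

With x = fraction of B-10 (so B-11 is 1 − x):
10.013·x + 11.009·(1 − x) = 10.8108
(10.013 − 11.009)·x = 10.8108 − 11.009
x = -0.1982 / -0.996 = 0.19900 → 19.90% B-10, 80.10% B-11.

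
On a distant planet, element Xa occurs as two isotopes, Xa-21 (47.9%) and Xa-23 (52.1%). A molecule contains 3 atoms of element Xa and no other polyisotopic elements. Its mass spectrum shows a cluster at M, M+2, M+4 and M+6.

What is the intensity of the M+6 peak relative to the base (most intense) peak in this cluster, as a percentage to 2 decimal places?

36.26%

(0.479 + 0.521)^3 gives M 0.1099, M+2 0.3586, M+4 0.3901, M+6 0.1414; the largest is M+4.
P(M+4) = C(3,2) × 0.479^1 × 0.521^2 = 3 × 0.4790 × 0.271441 = 0.390061 (base)
P(M+6) = C(3,3) × 0.479^0 × 0.521^3 = 1 × 1.0000 × 0.14142076 = 0.141421
Relative intensity = 0.141421 / 0.390061 × 100 = 36.26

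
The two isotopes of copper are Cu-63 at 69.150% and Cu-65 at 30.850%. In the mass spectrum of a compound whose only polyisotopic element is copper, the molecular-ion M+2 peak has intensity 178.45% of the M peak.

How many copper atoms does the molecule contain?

4

For n independent Cu atoms, I(M+2)/I(M) = n · (abundance Cu-65) / (abundance Cu-63) = n · 0.30850/0.69150.
n = 1.7845 × 0.69150/0.30850 = 4.00 ≈ 4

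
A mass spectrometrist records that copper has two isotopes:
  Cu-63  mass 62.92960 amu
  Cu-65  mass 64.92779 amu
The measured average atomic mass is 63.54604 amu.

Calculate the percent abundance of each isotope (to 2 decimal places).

Cu-63: 69.15%, Cu-65: 30.85%

Let x be the fractional abundance of Cu-63; then Cu-65 has abundance 1 − x.
62.92960·x + 64.92779·(1 − x) = 63.54604
(62.92960 − 64.92779)·x = 63.54604 − 64.92779
x = -1.38175 / -1.99819 = 0.69150 → 69.15% Cu-63, 30.85% Cu-65.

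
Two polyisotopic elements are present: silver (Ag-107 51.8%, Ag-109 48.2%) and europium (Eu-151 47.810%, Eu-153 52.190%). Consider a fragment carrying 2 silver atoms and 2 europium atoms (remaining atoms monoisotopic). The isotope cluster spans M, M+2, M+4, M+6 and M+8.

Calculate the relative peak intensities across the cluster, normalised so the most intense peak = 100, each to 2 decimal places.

16.34 : 66.08 : 100.00 : 67.12 : 16.86

Silver pattern (n=2): 0.268324 : 0.499352 : 0.232324
Europium pattern (n=2): 0.22857961 : 0.49904078 : 0.27237961
Convolve the two distributions (both contribute in 2-u steps):
  M: 0.268324×0.22857961 = 0.061333
  M+2: 0.268324×0.49904078 + 0.499352×0.22857961 = 0.248046
  M+4: 0.268324×0.27237961 + 0.499352×0.49904078 + 0.232324×0.22857961 = 0.375388
  M+6: 0.499352×0.27237961 + 0.232324×0.49904078 = 0.251952
  M+8: 0.232324×0.27237961 = 0.063280
Scale to base peak (0.375388) = 100: 16.34 : 66.08 : 100.00 : 67.12 : 16.86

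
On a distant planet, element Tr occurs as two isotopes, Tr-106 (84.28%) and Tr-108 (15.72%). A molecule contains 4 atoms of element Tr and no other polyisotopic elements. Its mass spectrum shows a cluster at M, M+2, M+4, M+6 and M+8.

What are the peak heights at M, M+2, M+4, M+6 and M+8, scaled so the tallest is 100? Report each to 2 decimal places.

100.00 : 74.61 : 20.87 : 2.60 : 0.12

The 4 Tr atoms are independent, so intensities follow the terms of (0.8428 + 0.1572)^4.
P(M) = 0.8428^4 = 0.504543
P(M+2) = 4 × 0.8428^3 × 0.1572^1 = 0.376432
P(M+4) = 6 × 0.8428^2 × 0.1572^2 = 0.105319
P(M+6) = 4 × 0.8428^1 × 0.1572^3 = 0.013096
P(M+8) = 0.1572^4 = 0.000611
The M peak is largest (0.504543); scaling to 100 gives 100.00 : 74.61 : 20.87 : 2.60 : 0.12.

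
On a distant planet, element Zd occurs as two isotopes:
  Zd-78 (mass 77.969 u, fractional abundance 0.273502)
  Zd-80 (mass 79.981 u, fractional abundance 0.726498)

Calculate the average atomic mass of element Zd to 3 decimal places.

79.431 u

The abundance-weighted mean is 0.273502 × 77.969 + 0.726498 × 79.981
= 21.3247 + 58.1060 = 79.4307 u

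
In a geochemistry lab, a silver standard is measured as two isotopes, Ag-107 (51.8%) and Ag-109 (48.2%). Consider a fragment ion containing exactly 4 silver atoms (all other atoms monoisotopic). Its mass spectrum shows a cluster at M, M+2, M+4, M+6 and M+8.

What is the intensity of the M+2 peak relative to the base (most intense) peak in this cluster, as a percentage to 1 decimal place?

71.6%

(0.518 + 0.482)^4 gives M 0.0720, M+2 0.2680, M+4 0.3740, M+6 0.2320, M+8 0.0540; the largest is M+4.
P(M+4) = C(4,2) × 0.518^2 × 0.482^2 = 6 × 0.268324 × 0.232324 = 0.374029 (base)
P(M+2) = C(4,1) × 0.518^3 × 0.482^1 = 4 × 0.13899183 × 0.4820 = 0.267976
Relative intensity = 0.267976 / 0.374029 × 100 = 71.6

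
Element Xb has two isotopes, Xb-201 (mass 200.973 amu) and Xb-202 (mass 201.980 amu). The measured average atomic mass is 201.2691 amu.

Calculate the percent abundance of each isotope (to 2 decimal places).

Xb-201: 70.60%, Xb-202: 29.40%

Writing the weighted mean with unknown fraction x of Xb-201:
200.973·x + 201.980·(1 − x) = 201.2691
(200.973 − 201.980)·x = 201.2691 − 201.980
x = -0.7109 / -1.007 = 0.70596 → 70.60% Xb-201, 29.40% Xb-202.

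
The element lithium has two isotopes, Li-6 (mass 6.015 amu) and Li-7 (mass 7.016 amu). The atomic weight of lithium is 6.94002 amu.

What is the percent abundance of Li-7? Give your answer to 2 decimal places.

92.41%

With x = fraction of Li-6 (so Li-7 is 1 − x):
6.015·x + 7.016·(1 − x) = 6.94002
(6.015 − 7.016)·x = 6.94002 − 7.016
x = -0.07598 / -1.001 = 0.07590 → 7.59% Li-6, 92.41% Li-7.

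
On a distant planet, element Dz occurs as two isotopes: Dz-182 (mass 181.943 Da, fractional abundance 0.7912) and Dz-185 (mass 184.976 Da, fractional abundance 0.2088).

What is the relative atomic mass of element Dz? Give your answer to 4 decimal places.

The abundance-weighted mean is 0.7912 × 181.943 + 0.2088 × 184.976
= 143.95330 + 38.62299 = 182.57629 Da

182.5763 Da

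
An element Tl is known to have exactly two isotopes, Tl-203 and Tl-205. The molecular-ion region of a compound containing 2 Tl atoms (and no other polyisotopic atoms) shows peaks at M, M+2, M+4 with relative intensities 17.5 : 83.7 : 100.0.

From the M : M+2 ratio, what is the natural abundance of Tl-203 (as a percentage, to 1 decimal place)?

If p is the fraction of Tl that is Tl-203, then I(M+2)/I(M) = [C(2,1)·p^1·(1−p)] / p^2 = 2·(1−p)/p = 83.7/17.5 = 4.7829
(1−p)/p = 4.7829/2 = 2.3914  ⇒  p = 1/(1 + 2.3914) = 0.2949
Tl-203: 29.5%, Tl-205: 70.5%.

29.5%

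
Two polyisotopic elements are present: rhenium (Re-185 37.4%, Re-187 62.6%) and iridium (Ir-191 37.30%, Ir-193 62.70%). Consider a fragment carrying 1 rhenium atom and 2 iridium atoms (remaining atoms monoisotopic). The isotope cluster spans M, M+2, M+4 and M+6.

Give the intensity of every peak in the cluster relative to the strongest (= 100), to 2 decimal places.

11.83 : 59.57 : 100.00 : 55.95

Rhenium pattern (n=1): 0.3740 : 0.6260
Iridium pattern (n=2): 0.139129 : 0.467742 : 0.393129
Convolve the two distributions (both contribute in 2-u steps):
  M: 0.3740×0.139129 = 0.052034
  M+2: 0.3740×0.467742 + 0.6260×0.139129 = 0.262030
  M+4: 0.3740×0.393129 + 0.6260×0.467742 = 0.439837
  M+6: 0.6260×0.393129 = 0.246099
Scale to base peak (0.439837) = 100: 11.83 : 59.57 : 100.00 : 55.95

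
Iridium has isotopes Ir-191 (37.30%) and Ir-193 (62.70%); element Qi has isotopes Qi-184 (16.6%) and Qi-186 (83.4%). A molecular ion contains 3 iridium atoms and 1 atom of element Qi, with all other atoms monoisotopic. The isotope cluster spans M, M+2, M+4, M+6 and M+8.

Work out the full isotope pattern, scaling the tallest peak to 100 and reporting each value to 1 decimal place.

Iridium pattern (n=3): 0.05189512 : 0.26170165 : 0.43991135 : 0.24649188
Element Qi pattern (n=1): 0.1660 : 0.8340
Convolve the two distributions (both contribute in 2-u steps):
  M: 0.05189512×0.1660 = 0.008615
  M+2: 0.05189512×0.8340 + 0.26170165×0.1660 = 0.086723
  M+4: 0.26170165×0.8340 + 0.43991135×0.1660 = 0.291284
  M+6: 0.43991135×0.8340 + 0.24649188×0.1660 = 0.407804
  M+8: 0.24649188×0.8340 = 0.205574
Scale to base peak (0.407804) = 100: 2.1 : 21.3 : 71.4 : 100.0 : 50.4

2.1 : 21.3 : 71.4 : 100.0 : 50.4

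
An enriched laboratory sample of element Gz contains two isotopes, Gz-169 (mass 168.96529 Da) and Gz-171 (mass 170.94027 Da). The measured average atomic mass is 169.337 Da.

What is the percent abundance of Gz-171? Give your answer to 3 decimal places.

18.821%

Writing the weighted mean with unknown fraction x of Gz-169:
168.96529·x + 170.94027·(1 − x) = 169.337
(168.96529 − 170.94027)·x = 169.337 − 170.94027
x = -1.60327 / -1.97498 = 0.81179 → 81.179% Gz-169, 18.821% Gz-171.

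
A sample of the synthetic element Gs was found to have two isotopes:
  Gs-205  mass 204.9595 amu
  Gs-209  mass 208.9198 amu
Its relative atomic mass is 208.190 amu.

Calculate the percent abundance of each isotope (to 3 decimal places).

Gs-205: 18.428%, Gs-209: 81.572%

Let x be the fractional abundance of Gs-205; then Gs-209 has abundance 1 − x.
204.9595·x + 208.9198·(1 − x) = 208.190
(204.9595 − 208.9198)·x = 208.190 − 208.9198
x = -0.7298 / -3.9603 = 0.18428 → 18.428% Gs-205, 81.572% Gs-209.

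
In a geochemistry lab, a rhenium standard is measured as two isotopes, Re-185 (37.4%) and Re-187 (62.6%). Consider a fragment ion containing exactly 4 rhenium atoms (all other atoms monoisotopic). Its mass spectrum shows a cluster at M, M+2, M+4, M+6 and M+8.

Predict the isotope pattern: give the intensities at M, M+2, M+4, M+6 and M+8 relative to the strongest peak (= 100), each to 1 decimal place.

Each Re atom is independently Re-185 (p = 0.374) or Re-187 (q = 0.626); the cluster is the binomial expansion (p + q)^4.
P(M) = 0.374^4 = 0.019565
P(M+2) = 4 × 0.374^3 × 0.626^1 = 0.130993
P(M+4) = 6 × 0.374^2 × 0.626^2 = 0.328884
P(M+6) = 4 × 0.374^1 × 0.626^3 = 0.366990
P(M+8) = 0.626^4 = 0.153567
The M+6 peak is largest (0.366990); scaling to 100 gives 5.3 : 35.7 : 89.6 : 100.0 : 41.8.

5.3 : 35.7 : 89.6 : 100.0 : 41.8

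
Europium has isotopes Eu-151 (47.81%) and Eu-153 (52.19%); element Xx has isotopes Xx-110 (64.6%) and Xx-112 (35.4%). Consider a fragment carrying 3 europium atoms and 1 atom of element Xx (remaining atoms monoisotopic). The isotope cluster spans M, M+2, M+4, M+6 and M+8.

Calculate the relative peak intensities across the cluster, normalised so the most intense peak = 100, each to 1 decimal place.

Europium pattern (n=3): 0.10928391 : 0.3578871 : 0.39067407 : 0.14215492
Element Xx pattern (n=1): 0.6460 : 0.3540
Convolve the two distributions (both contribute in 2-u steps):
  M: 0.10928391×0.6460 = 0.070597
  M+2: 0.10928391×0.3540 + 0.3578871×0.6460 = 0.269882
  M+4: 0.3578871×0.3540 + 0.39067407×0.6460 = 0.379067
  M+6: 0.39067407×0.3540 + 0.14215492×0.6460 = 0.230131
  M+8: 0.14215492×0.3540 = 0.050323
Scale to base peak (0.379067) = 100: 18.6 : 71.2 : 100.0 : 60.7 : 13.3

18.6 : 71.2 : 100.0 : 60.7 : 13.3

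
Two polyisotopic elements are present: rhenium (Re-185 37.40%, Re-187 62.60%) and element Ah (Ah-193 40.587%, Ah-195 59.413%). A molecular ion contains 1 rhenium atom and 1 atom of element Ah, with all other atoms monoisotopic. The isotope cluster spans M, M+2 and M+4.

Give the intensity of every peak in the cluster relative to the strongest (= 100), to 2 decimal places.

31.87 : 100.00 : 78.09

Rhenium pattern (n=1): 0.3740 : 0.6260
Element Ah pattern (n=1): 0.40587 : 0.59413
Convolve the two distributions (both contribute in 2-u steps):
  M: 0.3740×0.40587 = 0.151795
  M+2: 0.3740×0.59413 + 0.6260×0.40587 = 0.476279
  M+4: 0.6260×0.59413 = 0.371925
Scale to base peak (0.476279) = 100: 31.87 : 100.00 : 78.09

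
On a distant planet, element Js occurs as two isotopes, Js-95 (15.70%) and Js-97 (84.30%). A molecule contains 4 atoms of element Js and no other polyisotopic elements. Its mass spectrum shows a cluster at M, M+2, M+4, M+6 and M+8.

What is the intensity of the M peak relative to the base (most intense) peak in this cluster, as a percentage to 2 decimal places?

Term probabilities: M 0.0006, M+2 0.0130, M+4 0.1051, M+6 0.3762, M+8 0.5050. Base peak = M+8.
P(M+8) = C(4,4) × 0.1570^0 × 0.8430^4 = 1 × 1.0000 × 0.505022 = 0.505022 (base)
P(M) = C(4,0) × 0.1570^4 × 0.8430^0 = 1 × 0.00060757 × 1.0000 = 0.000608
Relative intensity = 0.000608 / 0.505022 × 100 = 0.12

0.12%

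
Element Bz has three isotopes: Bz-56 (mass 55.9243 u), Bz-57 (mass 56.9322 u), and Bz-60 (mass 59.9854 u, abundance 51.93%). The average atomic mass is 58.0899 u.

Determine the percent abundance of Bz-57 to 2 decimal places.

5.62%

Let x and y be the fractions of Bz-56 and Bz-57. Then x + y = 1 − 0.5193 = 0.4807 and 55.9243x + 56.9322y = 58.0899 − 0.5193×59.9854 = 26.93948178.
Substituting: 55.9243x + 56.9322(0.4807 − x) = 26.93948178
(55.9243 − 56.9322)x = -0.42782676  ⇒  x = 0.42447, y = 0.05623
Bz-56: 42.45%, Bz-57: 5.62%.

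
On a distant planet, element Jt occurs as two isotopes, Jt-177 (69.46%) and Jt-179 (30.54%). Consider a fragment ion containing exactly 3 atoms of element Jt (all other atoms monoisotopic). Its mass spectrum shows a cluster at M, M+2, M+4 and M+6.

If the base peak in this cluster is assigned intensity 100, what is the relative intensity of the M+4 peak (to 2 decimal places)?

43.97

Term probabilities: M 0.3351, M+2 0.4420, M+4 0.1944, M+6 0.0285. Base peak = M+2.
P(M+2) = C(3,1) × 0.6946^2 × 0.3054^1 = 3 × 0.48246916 × 0.3054 = 0.442038 (base)
P(M+4) = C(3,2) × 0.6946^1 × 0.3054^2 = 3 × 0.6946 × 0.09326916 = 0.194354
Relative intensity = 0.194354 / 0.442038 × 100 = 43.97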